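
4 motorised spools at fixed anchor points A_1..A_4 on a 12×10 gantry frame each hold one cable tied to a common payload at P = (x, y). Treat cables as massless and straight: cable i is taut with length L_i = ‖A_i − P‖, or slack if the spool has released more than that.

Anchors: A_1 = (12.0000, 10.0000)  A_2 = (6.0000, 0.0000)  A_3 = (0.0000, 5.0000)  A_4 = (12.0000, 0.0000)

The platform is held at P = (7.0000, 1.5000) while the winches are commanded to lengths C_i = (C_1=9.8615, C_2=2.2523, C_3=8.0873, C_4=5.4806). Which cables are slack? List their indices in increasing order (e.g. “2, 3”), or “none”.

2, 3, 4

i=1: geometric 9.8615 vs commanded 9.8615 ⇒ taut
i=2: geometric 1.8028 vs commanded 2.2523 ⇒ slack
i=3: geometric 7.8262 vs commanded 8.0873 ⇒ slack
i=4: geometric 5.2202 vs commanded 5.4806 ⇒ slack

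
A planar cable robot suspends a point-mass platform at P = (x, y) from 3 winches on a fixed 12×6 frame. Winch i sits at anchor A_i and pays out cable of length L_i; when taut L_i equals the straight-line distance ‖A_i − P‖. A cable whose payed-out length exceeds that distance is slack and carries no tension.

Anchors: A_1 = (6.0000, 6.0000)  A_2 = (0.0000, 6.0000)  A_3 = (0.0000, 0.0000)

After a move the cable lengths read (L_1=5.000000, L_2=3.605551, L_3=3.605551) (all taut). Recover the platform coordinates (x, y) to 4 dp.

each cable: (A_i−P)·(A_i−P) = L_i²; let q_i = ‖A_i‖²−L_i²
q_1 = 36.0000+36.0000−25.0000 = 47.0000
row 1: 12.0000x + 0.0000y = 24.0000  (q_2=23.0000)
row 2: 12.0000x + 12.0000y = 60.0000  (q_3=-13.0000)
Cramer on rows 1–2 → x = 2.0000, y = 3.0000

(2.0000, 3.0000)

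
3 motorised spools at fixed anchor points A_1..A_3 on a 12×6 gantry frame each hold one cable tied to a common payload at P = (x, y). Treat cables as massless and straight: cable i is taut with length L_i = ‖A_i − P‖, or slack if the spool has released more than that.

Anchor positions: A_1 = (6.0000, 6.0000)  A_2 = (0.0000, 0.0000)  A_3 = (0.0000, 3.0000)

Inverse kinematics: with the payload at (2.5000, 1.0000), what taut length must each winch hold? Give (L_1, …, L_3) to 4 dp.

(6.1033, 2.6926, 3.2016)

L_1 = √((6.0000−2.5000)² + (6.0000−1.0000)²) = 6.1033
L_2 = √((0.0000−2.5000)² + (0.0000−1.0000)²) = 2.6926
L_3 = √((0.0000−2.5000)² + (3.0000−1.0000)²) = 3.2016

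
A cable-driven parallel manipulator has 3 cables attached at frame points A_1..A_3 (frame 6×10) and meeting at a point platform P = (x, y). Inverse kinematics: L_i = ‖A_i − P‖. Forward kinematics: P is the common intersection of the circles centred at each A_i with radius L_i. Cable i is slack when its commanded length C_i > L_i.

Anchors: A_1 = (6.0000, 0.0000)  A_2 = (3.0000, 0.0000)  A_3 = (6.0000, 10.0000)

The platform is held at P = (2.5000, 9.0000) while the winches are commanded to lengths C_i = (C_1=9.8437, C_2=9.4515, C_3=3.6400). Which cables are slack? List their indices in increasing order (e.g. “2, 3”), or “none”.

1, 2

cable 1: L_1 = ‖A_1−P‖ = 9.6566;  C_1 = 9.8437 → slack
cable 2: L_2 = ‖A_2−P‖ = 9.0139;  C_2 = 9.4515 → slack
cable 3: L_3 = ‖A_3−P‖ = 3.6401;  C_3 = 3.6400 → taut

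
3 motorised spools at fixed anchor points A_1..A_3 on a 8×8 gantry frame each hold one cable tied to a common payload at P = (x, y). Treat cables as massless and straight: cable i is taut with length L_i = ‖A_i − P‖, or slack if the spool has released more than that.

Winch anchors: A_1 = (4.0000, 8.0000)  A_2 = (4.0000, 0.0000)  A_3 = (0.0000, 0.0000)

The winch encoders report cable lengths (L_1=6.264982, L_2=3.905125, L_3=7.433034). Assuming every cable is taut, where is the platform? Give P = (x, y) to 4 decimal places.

circle eqns → linear via eq_j − eq_1; set c_j = A_j·A_j − L_j²
c_1 = 16.0000+64.0000−39.2500 = 40.7500
0.0000·x + 16.0000·y = c_1−c_2 = 40.0000
8.0000·x + 16.0000·y = c_1−c_3 = 96.0000
solve first two rows → x=7.0000, y=2.5000

(7.0000, 2.5000)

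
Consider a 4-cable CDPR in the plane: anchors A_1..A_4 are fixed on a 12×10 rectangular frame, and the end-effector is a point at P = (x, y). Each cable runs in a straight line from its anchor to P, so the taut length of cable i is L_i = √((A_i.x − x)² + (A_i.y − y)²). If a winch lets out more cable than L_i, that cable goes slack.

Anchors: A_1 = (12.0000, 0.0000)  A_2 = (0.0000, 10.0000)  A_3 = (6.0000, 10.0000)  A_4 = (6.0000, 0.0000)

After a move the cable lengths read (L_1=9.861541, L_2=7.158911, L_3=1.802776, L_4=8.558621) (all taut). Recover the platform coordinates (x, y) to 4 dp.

(7.0000, 8.5000)

circle eqns → linear via eq_j − eq_1; set k_j = A_j·A_j − L_j²
k_1 = 144.0000+0.0000−97.2500 = 46.7500
24.0000·x − 20.0000·y = k_1−k_2 = -2.0000
12.0000·x − 20.0000·y = k_1−k_3 = -86.0000
12.0000·x + 0.0000·y = k_1−k_4 = 84.0000
solve first two rows → x=7.0000, y=8.5000
check cable 4: ‖A_4−P‖² = 73.2500 ≈ L_4² = 73.2500 ✓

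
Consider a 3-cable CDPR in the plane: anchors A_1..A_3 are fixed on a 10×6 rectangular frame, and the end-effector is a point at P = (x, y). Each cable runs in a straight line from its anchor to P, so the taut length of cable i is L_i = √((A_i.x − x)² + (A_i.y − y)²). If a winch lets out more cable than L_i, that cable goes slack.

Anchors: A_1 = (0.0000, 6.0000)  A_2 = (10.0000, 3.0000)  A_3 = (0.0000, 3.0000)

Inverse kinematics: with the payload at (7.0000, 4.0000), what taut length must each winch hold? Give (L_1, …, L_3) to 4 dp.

cable 1: Δx=-7.0000, Δy=2.0000; L_1 = √(Δx²+Δy²) = 7.2801
cable 2: Δx=3.0000, Δy=-1.0000; L_2 = √(Δx²+Δy²) = 3.1623
cable 3: Δx=-7.0000, Δy=-1.0000; L_3 = √(Δx²+Δy²) = 7.0711

(7.2801, 3.1623, 7.0711)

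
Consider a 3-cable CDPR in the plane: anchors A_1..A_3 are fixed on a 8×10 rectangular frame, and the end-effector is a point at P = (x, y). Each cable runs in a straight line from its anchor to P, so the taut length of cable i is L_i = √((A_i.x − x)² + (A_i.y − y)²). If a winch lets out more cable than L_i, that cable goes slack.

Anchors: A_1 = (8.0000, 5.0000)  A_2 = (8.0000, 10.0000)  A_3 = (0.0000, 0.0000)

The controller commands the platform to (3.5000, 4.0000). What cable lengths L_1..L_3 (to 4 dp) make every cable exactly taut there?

(4.6098, 7.5000, 5.3151)

cable 1: Δx=4.5000, Δy=1.0000; L_1 = √(Δx²+Δy²) = 4.6098
cable 2: Δx=4.5000, Δy=6.0000; L_2 = √(Δx²+Δy²) = 7.5000
cable 3: Δx=-3.5000, Δy=-4.0000; L_3 = √(Δx²+Δy²) = 5.3151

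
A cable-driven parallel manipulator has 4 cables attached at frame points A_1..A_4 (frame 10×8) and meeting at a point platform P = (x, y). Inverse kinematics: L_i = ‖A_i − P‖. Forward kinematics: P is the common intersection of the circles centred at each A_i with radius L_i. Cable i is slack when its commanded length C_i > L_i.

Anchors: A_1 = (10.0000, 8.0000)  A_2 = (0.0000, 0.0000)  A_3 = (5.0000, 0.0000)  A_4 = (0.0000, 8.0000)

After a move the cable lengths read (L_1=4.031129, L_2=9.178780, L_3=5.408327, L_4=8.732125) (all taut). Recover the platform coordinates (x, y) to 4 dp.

(8.0000, 4.5000)

each cable: (A_i−P)·(A_i−P) = L_i²; let q_i = ‖A_i‖²−L_i²
q_1 = 100.0000+64.0000−16.2500 = 147.7500
row 1: 20.0000x + 16.0000y = 232.0000  (q_2=-84.2500)
row 2: 10.0000x + 16.0000y = 152.0000  (q_3=-4.2500)
row 3: 20.0000x + 0.0000y = 160.0000  (q_4=-12.2500)
Cramer on rows 1–2 → x = 8.0000, y = 4.5000
check cable 4: ‖A_4−P‖² = 76.2500 ≈ L_4² = 76.2500 ✓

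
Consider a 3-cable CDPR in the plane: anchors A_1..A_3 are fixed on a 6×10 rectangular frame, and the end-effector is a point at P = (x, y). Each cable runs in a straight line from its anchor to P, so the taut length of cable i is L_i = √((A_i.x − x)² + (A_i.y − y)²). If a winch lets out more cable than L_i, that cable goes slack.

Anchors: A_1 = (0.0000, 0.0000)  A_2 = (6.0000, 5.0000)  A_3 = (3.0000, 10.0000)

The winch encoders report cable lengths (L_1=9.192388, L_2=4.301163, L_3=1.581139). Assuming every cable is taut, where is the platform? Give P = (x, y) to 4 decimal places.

(3.5000, 8.5000)

each cable: (A_i−P)·(A_i−P) = L_i²; let k_i = ‖A_i‖²−L_i²
k_1 = 0.0000+0.0000−84.5000 = -84.5000
row 1: -12.0000x − 10.0000y = -127.0000  (k_2=42.5000)
row 2: -6.0000x − 20.0000y = -191.0000  (k_3=106.5000)
Cramer on rows 1–2 → x = 3.5000, y = 8.5000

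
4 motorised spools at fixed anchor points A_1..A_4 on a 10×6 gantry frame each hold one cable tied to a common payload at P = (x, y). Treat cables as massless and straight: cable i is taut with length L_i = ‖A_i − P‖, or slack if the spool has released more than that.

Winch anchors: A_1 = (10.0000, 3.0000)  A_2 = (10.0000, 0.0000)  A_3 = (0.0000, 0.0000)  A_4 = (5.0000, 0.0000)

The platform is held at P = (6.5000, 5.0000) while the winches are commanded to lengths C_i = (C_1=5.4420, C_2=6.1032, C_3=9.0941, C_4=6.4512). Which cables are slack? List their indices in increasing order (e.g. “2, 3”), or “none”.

cable 1: √((3.5000)²+(-2.0000)²)=4.0311, C_1=5.4420: slack
cable 2: √((3.5000)²+(-5.0000)²)=6.1033, C_2=6.1032: taut
cable 3: √((-6.5000)²+(-5.0000)²)=8.2006, C_3=9.0941: slack
cable 4: √((-1.5000)²+(-5.0000)²)=5.2202, C_4=6.4512: slack

1, 3, 4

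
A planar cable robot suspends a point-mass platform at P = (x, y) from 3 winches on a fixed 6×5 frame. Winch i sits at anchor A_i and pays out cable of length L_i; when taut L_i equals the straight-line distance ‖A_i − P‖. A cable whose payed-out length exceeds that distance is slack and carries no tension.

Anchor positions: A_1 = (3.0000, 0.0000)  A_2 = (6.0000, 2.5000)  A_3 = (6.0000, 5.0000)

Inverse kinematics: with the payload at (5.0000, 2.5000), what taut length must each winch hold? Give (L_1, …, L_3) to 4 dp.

(3.2016, 1.0000, 2.6926)

L_1: Δ = A_1−P = (-2.0000, -2.5000) → ‖Δ‖ = √10.2500 = 3.2016
L_2: Δ = A_2−P = (1.0000, 0.0000) → ‖Δ‖ = √1.0000 = 1.0000
L_3: Δ = A_3−P = (1.0000, 2.5000) → ‖Δ‖ = √7.2500 = 2.6926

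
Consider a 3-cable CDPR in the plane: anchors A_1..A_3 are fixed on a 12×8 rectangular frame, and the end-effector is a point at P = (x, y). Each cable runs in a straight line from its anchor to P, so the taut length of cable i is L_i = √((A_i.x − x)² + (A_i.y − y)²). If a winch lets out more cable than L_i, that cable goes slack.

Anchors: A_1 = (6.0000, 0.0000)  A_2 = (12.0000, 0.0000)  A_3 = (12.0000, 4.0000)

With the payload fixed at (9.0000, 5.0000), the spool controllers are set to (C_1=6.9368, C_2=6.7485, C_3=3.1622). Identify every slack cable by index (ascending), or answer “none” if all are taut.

1, 2

i=1: geometric 5.8310 vs commanded 6.9368 ⇒ slack
i=2: geometric 5.8310 vs commanded 6.7485 ⇒ slack
i=3: geometric 3.1623 vs commanded 3.1622 ⇒ taut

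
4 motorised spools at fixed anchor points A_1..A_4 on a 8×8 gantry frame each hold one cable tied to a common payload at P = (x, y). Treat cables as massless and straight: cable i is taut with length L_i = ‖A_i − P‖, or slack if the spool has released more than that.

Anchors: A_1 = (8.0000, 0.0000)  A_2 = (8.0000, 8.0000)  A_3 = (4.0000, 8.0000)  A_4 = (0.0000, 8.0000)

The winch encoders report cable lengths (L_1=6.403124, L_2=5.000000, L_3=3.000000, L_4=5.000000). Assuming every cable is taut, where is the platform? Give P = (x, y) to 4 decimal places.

expand ‖A_i−P‖²=L_i² and subtract eq 1 (q_i ≔ ‖A_i‖²−L_i²)
q_1 = 64.0000+0.0000−41.0000 = 23.0000
eq1−eq2 → [0.0000  -16.0000]·P = -80.0000
eq1−eq3 → [8.0000  -16.0000]·P = -48.0000
eq1−eq4 → [16.0000  -16.0000]·P = -16.0000
2×2 solve → P = (4.0000, 5.0000)
check cable 4: ‖A_4−P‖² = 25.0000 ≈ L_4² = 25.0000 ✓

(4.0000, 5.0000)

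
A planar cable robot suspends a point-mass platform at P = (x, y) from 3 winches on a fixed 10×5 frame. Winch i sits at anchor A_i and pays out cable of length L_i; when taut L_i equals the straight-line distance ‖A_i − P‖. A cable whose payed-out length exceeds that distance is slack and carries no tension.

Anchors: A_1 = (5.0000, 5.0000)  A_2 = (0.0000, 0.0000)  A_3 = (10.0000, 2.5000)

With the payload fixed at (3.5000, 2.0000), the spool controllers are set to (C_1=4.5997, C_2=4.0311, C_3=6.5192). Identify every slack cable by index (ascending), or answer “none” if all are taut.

cable 1: L_1 = ‖A_1−P‖ = 3.3541;  C_1 = 4.5997 → slack
cable 2: L_2 = ‖A_2−P‖ = 4.0311;  C_2 = 4.0311 → taut
cable 3: L_3 = ‖A_3−P‖ = 6.5192;  C_3 = 6.5192 → taut

1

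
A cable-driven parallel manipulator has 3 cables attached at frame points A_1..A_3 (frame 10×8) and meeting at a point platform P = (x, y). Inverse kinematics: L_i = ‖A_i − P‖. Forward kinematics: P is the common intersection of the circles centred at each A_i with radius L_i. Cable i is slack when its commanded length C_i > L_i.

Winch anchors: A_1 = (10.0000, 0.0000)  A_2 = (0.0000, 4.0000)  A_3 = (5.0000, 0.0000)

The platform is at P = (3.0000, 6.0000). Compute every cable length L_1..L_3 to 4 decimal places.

L_1: Δ = A_1−P = (7.0000, -6.0000) → ‖Δ‖ = √85.0000 = 9.2195
L_2: Δ = A_2−P = (-3.0000, -2.0000) → ‖Δ‖ = √13.0000 = 3.6056
L_3: Δ = A_3−P = (2.0000, -6.0000) → ‖Δ‖ = √40.0000 = 6.3246

(9.2195, 3.6056, 6.3246)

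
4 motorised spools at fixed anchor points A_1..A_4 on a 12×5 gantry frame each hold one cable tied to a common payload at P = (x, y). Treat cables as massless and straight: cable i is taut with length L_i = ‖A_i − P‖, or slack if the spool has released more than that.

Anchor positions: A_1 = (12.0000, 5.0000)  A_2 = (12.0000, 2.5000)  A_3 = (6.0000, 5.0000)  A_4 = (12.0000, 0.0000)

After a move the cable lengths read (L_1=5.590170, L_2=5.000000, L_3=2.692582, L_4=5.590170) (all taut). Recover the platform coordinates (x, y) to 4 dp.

circle eqns → linear via eq_j − eq_1; set k_j = A_j·A_j − L_j²
k_1 = 144.0000+25.0000−31.2500 = 137.7500
0.0000·x + 5.0000·y = k_1−k_2 = 12.5000
12.0000·x + 0.0000·y = k_1−k_3 = 84.0000
0.0000·x + 10.0000·y = k_1−k_4 = 25.0000
solve first two rows → x=7.0000, y=2.5000
check cable 4: ‖A_4−P‖² = 31.2500 ≈ L_4² = 31.2500 ✓

(7.0000, 2.5000)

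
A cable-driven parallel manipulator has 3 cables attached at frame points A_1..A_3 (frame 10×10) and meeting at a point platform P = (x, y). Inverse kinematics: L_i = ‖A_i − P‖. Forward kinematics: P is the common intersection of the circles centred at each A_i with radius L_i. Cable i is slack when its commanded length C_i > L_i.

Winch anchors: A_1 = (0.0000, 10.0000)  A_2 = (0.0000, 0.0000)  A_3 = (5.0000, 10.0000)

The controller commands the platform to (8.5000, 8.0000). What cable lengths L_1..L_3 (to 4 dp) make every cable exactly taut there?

(8.7321, 11.6726, 4.0311)

cable 1: Δx=-8.5000, Δy=2.0000; L_1 = √(Δx²+Δy²) = 8.7321
cable 2: Δx=-8.5000, Δy=-8.0000; L_2 = √(Δx²+Δy²) = 11.6726
cable 3: Δx=-3.5000, Δy=2.0000; L_3 = √(Δx²+Δy²) = 4.0311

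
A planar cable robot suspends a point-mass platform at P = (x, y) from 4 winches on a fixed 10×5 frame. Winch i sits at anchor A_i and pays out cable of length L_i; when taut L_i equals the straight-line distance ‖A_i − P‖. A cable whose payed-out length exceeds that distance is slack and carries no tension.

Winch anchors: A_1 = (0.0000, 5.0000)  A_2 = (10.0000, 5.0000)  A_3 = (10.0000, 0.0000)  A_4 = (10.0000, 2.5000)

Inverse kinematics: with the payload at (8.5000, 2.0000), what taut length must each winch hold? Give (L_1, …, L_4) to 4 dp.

cable 1: Δx=-8.5000, Δy=3.0000; L_1 = √(Δx²+Δy²) = 9.0139
cable 2: Δx=1.5000, Δy=3.0000; L_2 = √(Δx²+Δy²) = 3.3541
cable 3: Δx=1.5000, Δy=-2.0000; L_3 = √(Δx²+Δy²) = 2.5000
cable 4: Δx=1.5000, Δy=0.5000; L_4 = √(Δx²+Δy²) = 1.5811

(9.0139, 3.3541, 2.5000, 1.5811)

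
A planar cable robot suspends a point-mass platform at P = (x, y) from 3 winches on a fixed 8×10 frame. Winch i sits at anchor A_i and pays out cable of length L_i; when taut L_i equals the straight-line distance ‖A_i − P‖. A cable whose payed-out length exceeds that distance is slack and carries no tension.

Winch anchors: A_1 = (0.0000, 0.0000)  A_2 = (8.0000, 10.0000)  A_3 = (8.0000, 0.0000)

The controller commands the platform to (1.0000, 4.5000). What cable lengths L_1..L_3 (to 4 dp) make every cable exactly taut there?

(4.6098, 8.9022, 8.3217)

L_1 = √((0.0000−1.0000)² + (0.0000−4.5000)²) = 4.6098
L_2 = √((8.0000−1.0000)² + (10.0000−4.5000)²) = 8.9022
L_3 = √((8.0000−1.0000)² + (0.0000−4.5000)²) = 8.3217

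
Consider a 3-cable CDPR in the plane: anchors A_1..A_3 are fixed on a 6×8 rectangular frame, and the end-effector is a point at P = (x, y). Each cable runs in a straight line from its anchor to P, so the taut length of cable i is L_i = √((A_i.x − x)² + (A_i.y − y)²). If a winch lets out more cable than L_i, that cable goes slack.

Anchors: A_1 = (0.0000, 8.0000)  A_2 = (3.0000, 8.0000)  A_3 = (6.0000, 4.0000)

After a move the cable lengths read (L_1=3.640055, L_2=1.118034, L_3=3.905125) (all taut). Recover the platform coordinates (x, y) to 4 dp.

(3.5000, 7.0000)

circle eqns → linear via eq_j − eq_1; set q_j = A_j·A_j − L_j²
q_1 = 0.0000+64.0000−13.2500 = 50.7500
-6.0000·x + 0.0000·y = q_1−q_2 = -21.0000
-12.0000·x + 8.0000·y = q_1−q_3 = 14.0000
solve first two rows → x=3.5000, y=7.0000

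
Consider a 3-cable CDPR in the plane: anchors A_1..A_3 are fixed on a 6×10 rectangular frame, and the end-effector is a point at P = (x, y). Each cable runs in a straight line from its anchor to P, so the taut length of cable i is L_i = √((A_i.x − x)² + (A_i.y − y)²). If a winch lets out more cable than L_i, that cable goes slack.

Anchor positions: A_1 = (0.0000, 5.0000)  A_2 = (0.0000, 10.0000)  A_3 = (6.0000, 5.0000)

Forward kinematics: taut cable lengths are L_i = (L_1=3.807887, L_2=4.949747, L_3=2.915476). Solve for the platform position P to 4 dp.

(3.5000, 6.5000)

each cable: (A_i−P)·(A_i−P) = L_i²; let c_i = ‖A_i‖²−L_i²
c_1 = 0.0000+25.0000−14.5000 = 10.5000
row 1: 0.0000x − 10.0000y = -65.0000  (c_2=75.5000)
row 2: -12.0000x + 0.0000y = -42.0000  (c_3=52.5000)
Cramer on rows 1–2 → x = 3.5000, y = 6.5000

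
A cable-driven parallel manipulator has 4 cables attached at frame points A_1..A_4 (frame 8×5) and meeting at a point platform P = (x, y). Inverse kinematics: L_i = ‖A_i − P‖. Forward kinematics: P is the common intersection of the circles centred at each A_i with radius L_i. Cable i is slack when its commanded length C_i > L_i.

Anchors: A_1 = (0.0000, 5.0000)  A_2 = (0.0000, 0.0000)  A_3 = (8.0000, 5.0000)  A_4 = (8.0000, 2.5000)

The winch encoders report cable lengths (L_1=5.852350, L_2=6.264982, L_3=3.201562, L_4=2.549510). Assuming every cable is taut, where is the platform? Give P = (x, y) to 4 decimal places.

(5.5000, 3.0000)

each cable: (A_i−P)·(A_i−P) = L_i²; let c_i = ‖A_i‖²−L_i²
c_1 = 0.0000+25.0000−34.2500 = -9.2500
row 1: 0.0000x + 10.0000y = 30.0000  (c_2=-39.2500)
row 2: -16.0000x + 0.0000y = -88.0000  (c_3=78.7500)
row 3: -16.0000x + 5.0000y = -73.0000  (c_4=63.7500)
Cramer on rows 1–2 → x = 5.5000, y = 3.0000
check cable 4: ‖A_4−P‖² = 6.5000 ≈ L_4² = 6.5000 ✓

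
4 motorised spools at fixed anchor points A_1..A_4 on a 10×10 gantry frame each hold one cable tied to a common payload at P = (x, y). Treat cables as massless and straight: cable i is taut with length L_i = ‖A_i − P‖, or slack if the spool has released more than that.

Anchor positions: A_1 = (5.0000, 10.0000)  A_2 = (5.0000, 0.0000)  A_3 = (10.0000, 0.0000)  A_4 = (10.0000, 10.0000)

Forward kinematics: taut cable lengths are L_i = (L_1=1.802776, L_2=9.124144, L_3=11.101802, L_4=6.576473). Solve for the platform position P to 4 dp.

(3.5000, 9.0000)

each cable: (A_i−P)·(A_i−P) = L_i²; let k_i = ‖A_i‖²−L_i²
k_1 = 25.0000+100.0000−3.2500 = 121.7500
row 1: 0.0000x + 20.0000y = 180.0000  (k_2=-58.2500)
row 2: -10.0000x + 20.0000y = 145.0000  (k_3=-23.2500)
row 3: -10.0000x + 0.0000y = -35.0000  (k_4=156.7500)
Cramer on rows 1–2 → x = 3.5000, y = 9.0000
check cable 4: ‖A_4−P‖² = 43.2500 ≈ L_4² = 43.2500 ✓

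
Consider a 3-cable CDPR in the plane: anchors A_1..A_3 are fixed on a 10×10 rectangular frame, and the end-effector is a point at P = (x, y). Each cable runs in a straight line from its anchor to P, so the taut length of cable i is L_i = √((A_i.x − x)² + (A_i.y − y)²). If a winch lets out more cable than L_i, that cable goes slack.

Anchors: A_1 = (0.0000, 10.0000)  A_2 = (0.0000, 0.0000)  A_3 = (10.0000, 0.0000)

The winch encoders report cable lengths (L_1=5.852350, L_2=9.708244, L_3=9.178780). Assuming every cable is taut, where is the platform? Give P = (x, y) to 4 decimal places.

expand ‖A_i−P‖²=L_i² and subtract eq 1 (q_i ≔ ‖A_i‖²−L_i²)
q_1 = 0.0000+100.0000−34.2500 = 65.7500
eq1−eq2 → [0.0000  20.0000]·P = 160.0000
eq1−eq3 → [-20.0000  20.0000]·P = 50.0000
2×2 solve → P = (5.5000, 8.0000)

(5.5000, 8.0000)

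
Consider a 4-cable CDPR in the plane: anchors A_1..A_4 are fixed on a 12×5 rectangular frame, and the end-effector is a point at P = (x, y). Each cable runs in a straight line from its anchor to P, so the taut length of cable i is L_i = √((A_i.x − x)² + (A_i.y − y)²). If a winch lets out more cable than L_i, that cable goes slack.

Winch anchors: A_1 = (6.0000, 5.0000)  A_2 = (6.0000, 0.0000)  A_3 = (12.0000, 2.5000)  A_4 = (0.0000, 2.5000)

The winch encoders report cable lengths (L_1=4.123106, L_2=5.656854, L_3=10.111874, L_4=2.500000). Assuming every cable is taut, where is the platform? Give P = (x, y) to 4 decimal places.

each cable: (A_i−P)·(A_i−P) = L_i²; let q_i = ‖A_i‖²−L_i²
q_1 = 36.0000+25.0000−17.0000 = 44.0000
row 1: 0.0000x + 10.0000y = 40.0000  (q_2=4.0000)
row 2: -12.0000x + 5.0000y = -4.0000  (q_3=48.0000)
row 3: 12.0000x + 5.0000y = 44.0000  (q_4=0.0000)
Cramer on rows 1–2 → x = 2.0000, y = 4.0000
check cable 4: ‖A_4−P‖² = 6.2500 ≈ L_4² = 6.2500 ✓

(2.0000, 4.0000)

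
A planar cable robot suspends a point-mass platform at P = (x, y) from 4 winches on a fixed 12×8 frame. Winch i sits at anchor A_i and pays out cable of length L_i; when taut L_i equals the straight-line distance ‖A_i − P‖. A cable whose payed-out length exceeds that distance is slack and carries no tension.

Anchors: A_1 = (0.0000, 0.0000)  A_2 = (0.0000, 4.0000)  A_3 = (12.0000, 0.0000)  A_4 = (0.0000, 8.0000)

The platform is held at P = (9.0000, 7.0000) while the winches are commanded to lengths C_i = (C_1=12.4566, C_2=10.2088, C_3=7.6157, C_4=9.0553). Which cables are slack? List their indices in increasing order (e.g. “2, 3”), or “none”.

cable 1: √((-9.0000)²+(-7.0000)²)=11.4018, C_1=12.4566: slack
cable 2: √((-9.0000)²+(-3.0000)²)=9.4868, C_2=10.2088: slack
cable 3: √((3.0000)²+(-7.0000)²)=7.6158, C_3=7.6157: taut
cable 4: √((-9.0000)²+(1.0000)²)=9.0554, C_4=9.0553: taut

1, 2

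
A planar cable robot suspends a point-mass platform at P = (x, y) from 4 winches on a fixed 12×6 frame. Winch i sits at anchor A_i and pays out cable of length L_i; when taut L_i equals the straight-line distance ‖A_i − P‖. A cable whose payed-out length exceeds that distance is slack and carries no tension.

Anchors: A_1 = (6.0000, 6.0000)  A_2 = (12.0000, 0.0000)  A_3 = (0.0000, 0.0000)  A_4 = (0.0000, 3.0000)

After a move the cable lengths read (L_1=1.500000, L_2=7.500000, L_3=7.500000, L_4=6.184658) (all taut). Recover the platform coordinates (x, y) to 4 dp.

(6.0000, 4.5000)

each cable: (A_i−P)·(A_i−P) = L_i²; let q_i = ‖A_i‖²−L_i²
q_1 = 36.0000+36.0000−2.2500 = 69.7500
row 1: -12.0000x + 12.0000y = -18.0000  (q_2=87.7500)
row 2: 12.0000x + 12.0000y = 126.0000  (q_3=-56.2500)
row 3: 12.0000x + 6.0000y = 99.0000  (q_4=-29.2500)
Cramer on rows 1–2 → x = 6.0000, y = 4.5000
check cable 4: ‖A_4−P‖² = 38.2500 ≈ L_4² = 38.2500 ✓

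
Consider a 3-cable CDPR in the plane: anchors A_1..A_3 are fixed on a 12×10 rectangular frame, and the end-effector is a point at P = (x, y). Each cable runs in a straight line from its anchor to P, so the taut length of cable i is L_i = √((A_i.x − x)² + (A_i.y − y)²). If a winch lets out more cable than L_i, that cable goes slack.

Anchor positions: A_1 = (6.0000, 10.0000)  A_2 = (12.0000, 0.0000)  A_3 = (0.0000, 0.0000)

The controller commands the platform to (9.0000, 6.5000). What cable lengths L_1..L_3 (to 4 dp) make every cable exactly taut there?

(4.6098, 7.1589, 11.1018)

cable 1: Δx=-3.0000, Δy=3.5000; L_1 = √(Δx²+Δy²) = 4.6098
cable 2: Δx=3.0000, Δy=-6.5000; L_2 = √(Δx²+Δy²) = 7.1589
cable 3: Δx=-9.0000, Δy=-6.5000; L_3 = √(Δx²+Δy²) = 11.1018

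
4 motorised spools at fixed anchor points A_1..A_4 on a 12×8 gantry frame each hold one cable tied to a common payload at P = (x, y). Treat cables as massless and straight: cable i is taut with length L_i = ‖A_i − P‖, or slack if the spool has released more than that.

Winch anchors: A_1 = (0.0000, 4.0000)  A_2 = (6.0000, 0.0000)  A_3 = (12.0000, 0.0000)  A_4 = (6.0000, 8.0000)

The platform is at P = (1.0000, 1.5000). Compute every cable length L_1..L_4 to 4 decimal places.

(2.6926, 5.2202, 11.1018, 8.2006)

L_1 = √((0.0000−1.0000)² + (4.0000−1.5000)²) = 2.6926
L_2 = √((6.0000−1.0000)² + (0.0000−1.5000)²) = 5.2202
L_3 = √((12.0000−1.0000)² + (0.0000−1.5000)²) = 11.1018
L_4 = √((6.0000−1.0000)² + (8.0000−1.5000)²) = 8.2006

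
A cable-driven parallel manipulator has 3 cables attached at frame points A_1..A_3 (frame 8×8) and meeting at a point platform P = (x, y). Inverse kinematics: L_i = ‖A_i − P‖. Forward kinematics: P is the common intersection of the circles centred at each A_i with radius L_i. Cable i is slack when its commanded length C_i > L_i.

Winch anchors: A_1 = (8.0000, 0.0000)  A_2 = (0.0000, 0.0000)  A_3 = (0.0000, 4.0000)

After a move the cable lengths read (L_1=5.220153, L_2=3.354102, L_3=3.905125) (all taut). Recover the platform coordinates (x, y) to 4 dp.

each cable: (A_i−P)·(A_i−P) = L_i²; let k_i = ‖A_i‖²−L_i²
k_1 = 64.0000+0.0000−27.2500 = 36.7500
row 1: 16.0000x + 0.0000y = 48.0000  (k_2=-11.2500)
row 2: 16.0000x − 8.0000y = 36.0000  (k_3=0.7500)
Cramer on rows 1–2 → x = 3.0000, y = 1.5000

(3.0000, 1.5000)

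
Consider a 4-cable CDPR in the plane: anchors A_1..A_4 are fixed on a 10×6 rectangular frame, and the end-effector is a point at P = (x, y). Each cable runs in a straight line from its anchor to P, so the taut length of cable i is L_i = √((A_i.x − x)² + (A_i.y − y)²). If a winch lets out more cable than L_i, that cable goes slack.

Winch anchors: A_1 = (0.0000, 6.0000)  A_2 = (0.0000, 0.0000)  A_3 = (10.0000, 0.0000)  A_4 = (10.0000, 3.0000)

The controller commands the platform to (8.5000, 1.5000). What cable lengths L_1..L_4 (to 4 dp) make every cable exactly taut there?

L_1 = √((0.0000−8.5000)² + (6.0000−1.5000)²) = 9.6177
L_2 = √((0.0000−8.5000)² + (0.0000−1.5000)²) = 8.6313
L_3 = √((10.0000−8.5000)² + (0.0000−1.5000)²) = 2.1213
L_4 = √((10.0000−8.5000)² + (3.0000−1.5000)²) = 2.1213

(9.6177, 8.6313, 2.1213, 2.1213)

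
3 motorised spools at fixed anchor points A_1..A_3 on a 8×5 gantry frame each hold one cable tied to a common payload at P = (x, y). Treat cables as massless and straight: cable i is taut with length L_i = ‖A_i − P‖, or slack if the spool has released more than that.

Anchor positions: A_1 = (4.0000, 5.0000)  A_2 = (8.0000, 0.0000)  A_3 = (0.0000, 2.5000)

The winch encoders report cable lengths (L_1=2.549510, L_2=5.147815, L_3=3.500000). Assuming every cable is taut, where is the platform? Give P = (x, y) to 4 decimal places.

expand ‖A_i−P‖²=L_i² and subtract eq 1 (c_i ≔ ‖A_i‖²−L_i²)
c_1 = 16.0000+25.0000−6.5000 = 34.5000
eq1−eq2 → [-8.0000  10.0000]·P = -3.0000
eq1−eq3 → [8.0000  5.0000]·P = 40.5000
2×2 solve → P = (3.5000, 2.5000)

(3.5000, 2.5000)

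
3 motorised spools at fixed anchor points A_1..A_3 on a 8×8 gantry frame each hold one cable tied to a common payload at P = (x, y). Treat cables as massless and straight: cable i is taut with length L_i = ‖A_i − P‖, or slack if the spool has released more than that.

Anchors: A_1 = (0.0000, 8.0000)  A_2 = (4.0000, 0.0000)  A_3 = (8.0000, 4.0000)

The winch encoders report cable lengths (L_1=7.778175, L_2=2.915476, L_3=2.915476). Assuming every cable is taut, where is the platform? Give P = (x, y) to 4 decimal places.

each cable: (A_i−P)·(A_i−P) = L_i²; let c_i = ‖A_i‖²−L_i²
c_1 = 0.0000+64.0000−60.5000 = 3.5000
row 1: -8.0000x + 16.0000y = -4.0000  (c_2=7.5000)
row 2: -16.0000x + 8.0000y = -68.0000  (c_3=71.5000)
Cramer on rows 1–2 → x = 5.5000, y = 2.5000

(5.5000, 2.5000)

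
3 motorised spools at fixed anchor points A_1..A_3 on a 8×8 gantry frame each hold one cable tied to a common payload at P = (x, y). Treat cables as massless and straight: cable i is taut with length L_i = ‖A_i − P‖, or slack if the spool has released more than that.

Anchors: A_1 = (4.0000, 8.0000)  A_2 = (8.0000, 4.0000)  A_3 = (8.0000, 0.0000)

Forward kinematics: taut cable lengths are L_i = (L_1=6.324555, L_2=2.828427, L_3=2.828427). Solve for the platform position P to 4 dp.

each cable: (A_i−P)·(A_i−P) = L_i²; let k_i = ‖A_i‖²−L_i²
k_1 = 16.0000+64.0000−40.0000 = 40.0000
row 1: -8.0000x + 8.0000y = -32.0000  (k_2=72.0000)
row 2: -8.0000x + 16.0000y = -16.0000  (k_3=56.0000)
Cramer on rows 1–2 → x = 6.0000, y = 2.0000

(6.0000, 2.0000)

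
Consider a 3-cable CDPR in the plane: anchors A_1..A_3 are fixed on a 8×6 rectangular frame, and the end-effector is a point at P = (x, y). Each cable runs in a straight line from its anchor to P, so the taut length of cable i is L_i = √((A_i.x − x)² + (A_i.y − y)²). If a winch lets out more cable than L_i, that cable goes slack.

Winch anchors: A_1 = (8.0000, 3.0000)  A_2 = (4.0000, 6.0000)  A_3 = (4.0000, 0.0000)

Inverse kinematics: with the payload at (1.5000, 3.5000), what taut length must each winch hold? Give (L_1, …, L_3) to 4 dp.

(6.5192, 3.5355, 4.3012)

L_1: Δ = A_1−P = (6.5000, -0.5000) → ‖Δ‖ = √42.5000 = 6.5192
L_2: Δ = A_2−P = (2.5000, 2.5000) → ‖Δ‖ = √12.5000 = 3.5355
L_3: Δ = A_3−P = (2.5000, -3.5000) → ‖Δ‖ = √18.5000 = 4.3012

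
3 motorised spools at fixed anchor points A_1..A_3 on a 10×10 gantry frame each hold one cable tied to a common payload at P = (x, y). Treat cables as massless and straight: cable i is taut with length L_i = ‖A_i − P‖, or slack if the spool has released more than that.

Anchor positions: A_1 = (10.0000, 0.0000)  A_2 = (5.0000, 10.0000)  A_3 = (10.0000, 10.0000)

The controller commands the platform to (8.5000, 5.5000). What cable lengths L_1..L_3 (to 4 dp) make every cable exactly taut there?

cable 1: Δx=1.5000, Δy=-5.5000; L_1 = √(Δx²+Δy²) = 5.7009
cable 2: Δx=-3.5000, Δy=4.5000; L_2 = √(Δx²+Δy²) = 5.7009
cable 3: Δx=1.5000, Δy=4.5000; L_3 = √(Δx²+Δy²) = 4.7434

(5.7009, 5.7009, 4.7434)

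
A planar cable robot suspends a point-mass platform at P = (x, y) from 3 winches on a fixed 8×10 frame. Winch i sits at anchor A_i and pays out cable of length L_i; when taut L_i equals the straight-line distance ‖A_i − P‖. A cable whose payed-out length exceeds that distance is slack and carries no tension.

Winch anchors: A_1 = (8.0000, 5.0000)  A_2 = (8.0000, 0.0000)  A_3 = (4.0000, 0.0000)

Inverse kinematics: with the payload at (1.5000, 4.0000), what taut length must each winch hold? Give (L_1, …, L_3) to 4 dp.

(6.5765, 7.6322, 4.7170)

L_1: Δ = A_1−P = (6.5000, 1.0000) → ‖Δ‖ = √43.2500 = 6.5765
L_2: Δ = A_2−P = (6.5000, -4.0000) → ‖Δ‖ = √58.2500 = 7.6322
L_3: Δ = A_3−P = (2.5000, -4.0000) → ‖Δ‖ = √22.2500 = 4.7170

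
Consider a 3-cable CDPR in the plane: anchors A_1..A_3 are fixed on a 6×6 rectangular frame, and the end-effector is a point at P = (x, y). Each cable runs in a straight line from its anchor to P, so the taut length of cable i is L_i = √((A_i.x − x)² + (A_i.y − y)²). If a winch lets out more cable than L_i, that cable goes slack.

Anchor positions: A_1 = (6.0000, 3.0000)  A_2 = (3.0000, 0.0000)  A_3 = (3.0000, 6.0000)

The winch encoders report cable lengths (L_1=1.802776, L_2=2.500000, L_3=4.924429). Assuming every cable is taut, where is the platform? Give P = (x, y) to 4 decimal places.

(5.0000, 1.5000)

circle eqns → linear via eq_j − eq_1; set k_j = A_j·A_j − L_j²
k_1 = 36.0000+9.0000−3.2500 = 41.7500
6.0000·x + 6.0000·y = k_1−k_2 = 39.0000
6.0000·x − 6.0000·y = k_1−k_3 = 21.0000
solve first two rows → x=5.0000, y=1.5000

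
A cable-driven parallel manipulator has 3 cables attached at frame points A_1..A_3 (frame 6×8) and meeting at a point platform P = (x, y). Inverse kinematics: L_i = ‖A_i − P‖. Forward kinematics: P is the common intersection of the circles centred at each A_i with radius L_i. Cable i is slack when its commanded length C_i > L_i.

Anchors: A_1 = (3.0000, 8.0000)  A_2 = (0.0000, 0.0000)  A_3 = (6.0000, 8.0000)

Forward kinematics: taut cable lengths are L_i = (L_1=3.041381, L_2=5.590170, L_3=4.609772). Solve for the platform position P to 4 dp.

(2.5000, 5.0000)

expand ‖A_i−P‖²=L_i² and subtract eq 1 (c_i ≔ ‖A_i‖²−L_i²)
c_1 = 9.0000+64.0000−9.2500 = 63.7500
eq1−eq2 → [6.0000  16.0000]·P = 95.0000
eq1−eq3 → [-6.0000  0.0000]·P = -15.0000
2×2 solve → P = (2.5000, 5.0000)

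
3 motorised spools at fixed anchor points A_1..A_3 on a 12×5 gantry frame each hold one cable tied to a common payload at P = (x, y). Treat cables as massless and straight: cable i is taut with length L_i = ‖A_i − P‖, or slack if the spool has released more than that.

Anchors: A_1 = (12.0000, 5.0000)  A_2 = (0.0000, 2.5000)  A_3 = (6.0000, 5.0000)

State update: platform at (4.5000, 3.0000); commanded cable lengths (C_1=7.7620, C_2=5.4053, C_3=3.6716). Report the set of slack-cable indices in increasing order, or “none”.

2, 3

i=1: geometric 7.7621 vs commanded 7.7620 ⇒ taut
i=2: geometric 4.5277 vs commanded 5.4053 ⇒ slack
i=3: geometric 2.5000 vs commanded 3.6716 ⇒ slack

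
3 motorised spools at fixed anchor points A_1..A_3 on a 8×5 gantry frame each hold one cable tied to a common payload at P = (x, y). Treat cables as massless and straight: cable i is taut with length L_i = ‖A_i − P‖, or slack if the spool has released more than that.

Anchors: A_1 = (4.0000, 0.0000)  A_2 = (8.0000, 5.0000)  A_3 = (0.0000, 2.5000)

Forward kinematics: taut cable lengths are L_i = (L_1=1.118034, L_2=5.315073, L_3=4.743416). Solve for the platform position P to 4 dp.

(4.5000, 1.0000)

circle eqns → linear via eq_j − eq_1; set q_j = A_j·A_j − L_j²
q_1 = 16.0000+0.0000−1.2500 = 14.7500
-8.0000·x − 10.0000·y = q_1−q_2 = -46.0000
8.0000·x − 5.0000·y = q_1−q_3 = 31.0000
solve first two rows → x=4.5000, y=1.0000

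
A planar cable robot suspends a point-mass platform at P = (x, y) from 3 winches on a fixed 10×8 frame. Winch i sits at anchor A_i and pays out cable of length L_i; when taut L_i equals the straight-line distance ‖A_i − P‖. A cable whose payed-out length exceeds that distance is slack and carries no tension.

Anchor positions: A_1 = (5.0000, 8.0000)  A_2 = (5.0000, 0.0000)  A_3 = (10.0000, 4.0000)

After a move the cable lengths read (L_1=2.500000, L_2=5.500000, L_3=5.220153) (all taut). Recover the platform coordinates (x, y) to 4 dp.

(5.0000, 5.5000)

expand ‖A_i−P‖²=L_i² and subtract eq 1 (q_i ≔ ‖A_i‖²−L_i²)
q_1 = 25.0000+64.0000−6.2500 = 82.7500
eq1−eq2 → [0.0000  16.0000]·P = 88.0000
eq1−eq3 → [-10.0000  8.0000]·P = -6.0000
2×2 solve → P = (5.0000, 5.5000)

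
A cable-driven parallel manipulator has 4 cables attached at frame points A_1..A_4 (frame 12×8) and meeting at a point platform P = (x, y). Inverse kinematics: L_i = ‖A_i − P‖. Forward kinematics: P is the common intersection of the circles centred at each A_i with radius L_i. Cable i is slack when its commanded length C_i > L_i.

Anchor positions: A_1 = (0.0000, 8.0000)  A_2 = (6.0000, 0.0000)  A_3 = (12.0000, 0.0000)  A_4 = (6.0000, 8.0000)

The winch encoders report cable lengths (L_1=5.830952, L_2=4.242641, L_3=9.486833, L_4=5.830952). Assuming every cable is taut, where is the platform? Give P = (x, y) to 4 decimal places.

circle eqns → linear via eq_j − eq_1; set c_j = A_j·A_j − L_j²
c_1 = 0.0000+64.0000−34.0000 = 30.0000
-12.0000·x + 16.0000·y = c_1−c_2 = 12.0000
-24.0000·x + 16.0000·y = c_1−c_3 = -24.0000
-12.0000·x + 0.0000·y = c_1−c_4 = -36.0000
solve first two rows → x=3.0000, y=3.0000
check cable 4: ‖A_4−P‖² = 34.0000 ≈ L_4² = 34.0000 ✓

(3.0000, 3.0000)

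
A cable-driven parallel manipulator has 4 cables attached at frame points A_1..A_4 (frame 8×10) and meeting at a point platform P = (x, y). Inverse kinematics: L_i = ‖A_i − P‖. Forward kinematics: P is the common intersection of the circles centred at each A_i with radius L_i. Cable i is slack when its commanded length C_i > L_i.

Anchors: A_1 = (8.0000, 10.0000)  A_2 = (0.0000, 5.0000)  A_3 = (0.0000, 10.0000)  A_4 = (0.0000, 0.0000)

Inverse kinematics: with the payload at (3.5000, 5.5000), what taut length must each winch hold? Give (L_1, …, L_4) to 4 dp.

(6.3640, 3.5355, 5.7009, 6.5192)

L_1: Δ = A_1−P = (4.5000, 4.5000) → ‖Δ‖ = √40.5000 = 6.3640
L_2: Δ = A_2−P = (-3.5000, -0.5000) → ‖Δ‖ = √12.5000 = 3.5355
L_3: Δ = A_3−P = (-3.5000, 4.5000) → ‖Δ‖ = √32.5000 = 5.7009
L_4: Δ = A_4−P = (-3.5000, -5.5000) → ‖Δ‖ = √42.5000 = 6.5192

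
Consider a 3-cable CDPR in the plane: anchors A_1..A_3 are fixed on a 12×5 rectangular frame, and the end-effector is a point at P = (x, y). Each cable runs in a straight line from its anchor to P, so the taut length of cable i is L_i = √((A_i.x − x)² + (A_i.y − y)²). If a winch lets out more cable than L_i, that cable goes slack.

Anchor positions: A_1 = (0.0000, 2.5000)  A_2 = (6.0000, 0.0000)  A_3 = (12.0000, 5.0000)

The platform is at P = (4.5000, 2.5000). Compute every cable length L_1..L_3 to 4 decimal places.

L_1 = √((0.0000−4.5000)² + (2.5000−2.5000)²) = 4.5000
L_2 = √((6.0000−4.5000)² + (0.0000−2.5000)²) = 2.9155
L_3 = √((12.0000−4.5000)² + (5.0000−2.5000)²) = 7.9057

(4.5000, 2.9155, 7.9057)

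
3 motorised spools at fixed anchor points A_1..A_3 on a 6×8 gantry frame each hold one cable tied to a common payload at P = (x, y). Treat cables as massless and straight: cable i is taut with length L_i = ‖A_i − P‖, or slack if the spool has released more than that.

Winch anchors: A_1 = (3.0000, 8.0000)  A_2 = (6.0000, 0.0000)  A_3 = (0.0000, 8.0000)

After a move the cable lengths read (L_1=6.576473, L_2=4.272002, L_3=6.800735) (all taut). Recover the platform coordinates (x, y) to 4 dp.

(2.0000, 1.5000)

each cable: (A_i−P)·(A_i−P) = L_i²; let q_i = ‖A_i‖²−L_i²
q_1 = 9.0000+64.0000−43.2500 = 29.7500
row 1: -6.0000x + 16.0000y = 12.0000  (q_2=17.7500)
row 2: 6.0000x + 0.0000y = 12.0000  (q_3=17.7500)
Cramer on rows 1–2 → x = 2.0000, y = 1.5000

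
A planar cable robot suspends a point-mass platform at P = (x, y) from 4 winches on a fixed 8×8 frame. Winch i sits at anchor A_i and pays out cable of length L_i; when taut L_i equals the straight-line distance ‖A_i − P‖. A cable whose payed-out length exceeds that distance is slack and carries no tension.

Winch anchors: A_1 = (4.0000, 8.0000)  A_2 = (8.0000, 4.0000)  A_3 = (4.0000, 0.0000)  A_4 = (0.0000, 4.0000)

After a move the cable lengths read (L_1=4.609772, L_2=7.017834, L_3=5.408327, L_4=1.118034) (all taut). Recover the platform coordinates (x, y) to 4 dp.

circle eqns → linear via eq_j − eq_1; set q_j = A_j·A_j − L_j²
q_1 = 16.0000+64.0000−21.2500 = 58.7500
-8.0000·x + 8.0000·y = q_1−q_2 = 28.0000
0.0000·x + 16.0000·y = q_1−q_3 = 72.0000
8.0000·x + 8.0000·y = q_1−q_4 = 44.0000
solve first two rows → x=1.0000, y=4.5000
check cable 4: ‖A_4−P‖² = 1.2500 ≈ L_4² = 1.2500 ✓

(1.0000, 4.5000)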